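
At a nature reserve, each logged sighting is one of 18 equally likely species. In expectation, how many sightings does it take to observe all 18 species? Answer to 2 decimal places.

62.91

After k distinct species have appeared, the next sighting gives a new one with probability (18-k)/18, so the expected wait for the (k+1)-th is 18/(18-k).
E[T] = 18/18 + 18/17 + 18/16 + ... + 18/2 + 18/1 = 18·H_{18}.
H_{18} = 3.495, so E[T] = 62.912.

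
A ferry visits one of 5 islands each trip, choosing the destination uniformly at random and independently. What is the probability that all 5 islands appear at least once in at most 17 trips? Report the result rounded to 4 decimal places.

0.8891

Let A_i be the event that island i is missing after 17 trips. By inclusion–exclusion on the A_i,
P(all seen) = Σ_{j=0}^{5} (-1)^j C(5,j)((5-j)/5)^17
= 1.00000 - 0.11259 + 0.00169 - 0.00000 + 0.00000 - 0.00000
= 0.88910.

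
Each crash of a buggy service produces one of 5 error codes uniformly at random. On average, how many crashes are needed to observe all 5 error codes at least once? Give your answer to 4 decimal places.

The wait to go from k to k+1 distinct error codes is geometric with mean 5/(5-k).
E[T] = 5/5 + 5/4 + 5/3 + 5/2 + 5/1 = 5·H_{5}.
H_{5} = 2.28333, so E[T] = 11.41667.

11.4167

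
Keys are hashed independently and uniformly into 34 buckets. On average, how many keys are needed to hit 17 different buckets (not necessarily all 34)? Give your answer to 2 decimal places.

With k distinct buckets already seen, the next new one arrives after an expected 34/(34-k) keys.
Sum over k = 0,...,16: E = 34/34 + 34/33 + 34/32 + ... + 34/19 + 34/18 = 23.074.

23.07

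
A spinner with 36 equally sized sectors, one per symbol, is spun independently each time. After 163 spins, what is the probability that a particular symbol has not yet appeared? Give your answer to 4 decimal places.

0.0101

Each spin misses the fixed symbol with probability (36-1)/36 = 35/36, independently.
P(still missing after 163) = (35/36)^163 = 0.01013.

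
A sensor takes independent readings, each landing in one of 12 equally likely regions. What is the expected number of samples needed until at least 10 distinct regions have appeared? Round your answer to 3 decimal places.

19.239

With k distinct regions already seen, the next new one arrives after an expected 12/(12-k) samples.
Sum over k = 0,...,9: E = 12/12 + 12/11 + 12/10 + ... + 12/4 + 12/3 = 19.2385.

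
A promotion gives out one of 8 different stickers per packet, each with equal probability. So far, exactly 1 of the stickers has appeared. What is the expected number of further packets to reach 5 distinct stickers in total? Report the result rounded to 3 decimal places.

6.076

With k distinct stickers already seen, the next new one takes an expected 8/(8-k) packets.
Sum over k = 1,...,4: E = 8/7 + 8/6 + 8/5 + 8/4 = 6.0762.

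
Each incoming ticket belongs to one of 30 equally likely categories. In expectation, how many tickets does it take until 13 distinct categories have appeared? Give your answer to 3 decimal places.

16.663

Going from k to k+1 distinct takes a geometric number of tickets with mean 30/(30-k).
Sum over k = 0,...,12: E = 30/30 + 30/29 + 30/28 + ... + 30/19 + 30/18 = 16.6630.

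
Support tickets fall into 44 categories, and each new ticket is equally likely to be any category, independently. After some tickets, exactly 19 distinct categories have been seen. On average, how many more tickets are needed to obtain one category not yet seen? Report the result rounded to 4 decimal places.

Each ticket yields a new category with probability (44-19)/44 = 25/44, so the wait is geometric with mean 44/25.
E = 44/25 = 1.76000.

1.7600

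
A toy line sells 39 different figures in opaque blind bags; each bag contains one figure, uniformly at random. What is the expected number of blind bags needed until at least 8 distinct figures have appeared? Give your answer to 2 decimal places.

8.83

With k distinct figures already seen, the next new one arrives after an expected 39/(39-k) blind bags.
Sum over k = 0,...,7: E = 39/39 + 39/38 + 39/37 + ... + 39/33 + 39/32 = 8.826.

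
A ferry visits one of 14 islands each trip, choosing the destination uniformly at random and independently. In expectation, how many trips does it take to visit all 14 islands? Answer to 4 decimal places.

45.5219

Split into phases: going from k distinct to k+1 distinct takes on average 14/(14-k) trips.
E[T] = 14/14 + 14/13 + 14/12 + ... + 14/2 + 14/1 = 14·H_{14}.
H_{14} = 3.25156, so E[T] = 45.52187.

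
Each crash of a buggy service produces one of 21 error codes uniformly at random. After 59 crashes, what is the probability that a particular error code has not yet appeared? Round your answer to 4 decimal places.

Each crash misses the fixed error code with probability (21-1)/21 = 20/21, independently.
P(still missing after 59) = (20/21)^59 = 0.05621.

0.0562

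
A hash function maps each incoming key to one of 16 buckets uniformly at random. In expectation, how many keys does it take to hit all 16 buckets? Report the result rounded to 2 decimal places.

54.09

Split into phases: going from k distinct to k+1 distinct takes on average 16/(16-k) keys.
E[T] = 16/16 + 16/15 + 16/14 + ... + 16/2 + 16/1 = 16·H_{16}.
H_{16} = 3.381, so E[T] = 54.092.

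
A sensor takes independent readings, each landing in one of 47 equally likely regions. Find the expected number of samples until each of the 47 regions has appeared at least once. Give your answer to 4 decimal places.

208.5843

Split into phases: going from k distinct to k+1 distinct takes on average 47/(47-k) samples.
E[T] = 47/47 + 47/46 + 47/45 + ... + 47/2 + 47/1 = 47·H_{47}.
H_{47} = 4.43796, so E[T] = 208.58430.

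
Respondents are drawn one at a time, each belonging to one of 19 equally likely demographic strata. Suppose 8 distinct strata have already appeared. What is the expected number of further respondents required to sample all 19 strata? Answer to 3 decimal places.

From k distinct to k+1 distinct takes on average 19/(19-k) respondents.
Sum over k = 8,...,18: E = 19/11 + 19/10 + 19/9 + ... + 19/2 + 19/1 = 57.3777.

57.378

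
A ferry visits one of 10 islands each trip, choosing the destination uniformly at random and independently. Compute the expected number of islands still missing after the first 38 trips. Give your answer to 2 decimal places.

0.18

For each island, P(unseen after 38) = (9/10)^38 = 0.018.
By linearity of expectation, E[unseen] = 10·(9/10)^38 = 0.182.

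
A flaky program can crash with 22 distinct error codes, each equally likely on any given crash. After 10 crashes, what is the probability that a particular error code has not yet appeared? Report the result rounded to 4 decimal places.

Each crash misses the fixed error code with probability (22-1)/22 = 21/22, independently.
P(still missing after 10) = (21/22)^10 = 0.62801.

0.6280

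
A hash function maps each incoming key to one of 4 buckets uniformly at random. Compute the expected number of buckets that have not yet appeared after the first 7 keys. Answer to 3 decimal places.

For each bucket, P(unseen after 7) = (3/4)^7 = 0.1335.
By linearity of expectation, E[unseen] = 4·(3/4)^7 = 0.5339.

0.534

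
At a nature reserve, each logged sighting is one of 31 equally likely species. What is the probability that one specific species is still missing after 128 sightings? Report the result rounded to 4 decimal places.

On each sighting the fixed species fails to appear with probability 30/31.
P(still missing after 128) = (30/31)^128 = 0.01504.

0.0150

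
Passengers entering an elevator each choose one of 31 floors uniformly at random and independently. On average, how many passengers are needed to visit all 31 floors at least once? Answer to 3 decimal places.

124.845

After k distinct floors have appeared, the next passenger gives a new one with probability (31-k)/31, so the expected wait for the (k+1)-th is 31/(31-k).
E[T] = 31/31 + 31/30 + 31/29 + ... + 31/2 + 31/1 = 31·H_{31}.
H_{31} = 4.0272, so E[T] = 124.8446.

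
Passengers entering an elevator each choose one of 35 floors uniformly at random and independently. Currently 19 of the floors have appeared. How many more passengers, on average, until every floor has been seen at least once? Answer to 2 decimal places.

The wait to go from k to k+1 distinct floors is geometric with mean 35/(35-k).
Sum over k = 19,...,34: E = 35/16 + 35/15 + 35/14 + ... + 35/2 + 35/1 = 118.326.

118.33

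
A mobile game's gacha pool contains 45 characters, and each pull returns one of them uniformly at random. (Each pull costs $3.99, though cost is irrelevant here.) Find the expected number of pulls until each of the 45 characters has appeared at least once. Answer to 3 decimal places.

197.773

After k distinct characters have appeared, the next pull gives a new one with probability (45-k)/45, so the expected wait for the (k+1)-th is 45/(45-k).
E[T] = 45/45 + 45/44 + 45/43 + ... + 45/2 + 45/1 = 45·H_{45}.
H_{45} = 4.3949, so E[T] = 197.7727.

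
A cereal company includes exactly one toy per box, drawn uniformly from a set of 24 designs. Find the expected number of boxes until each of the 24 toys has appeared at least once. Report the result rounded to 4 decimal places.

90.6230

Split into phases: going from k distinct to k+1 distinct takes on average 24/(24-k) boxes.
E[T] = 24/24 + 24/23 + 24/22 + ... + 24/2 + 24/1 = 24·H_{24}.
H_{24} = 3.77596, so E[T] = 90.62300.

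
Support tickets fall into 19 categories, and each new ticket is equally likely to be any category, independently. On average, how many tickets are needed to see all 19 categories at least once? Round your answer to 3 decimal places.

After k distinct categories have appeared, the next ticket gives a new one with probability (19-k)/19, so the expected wait for the (k+1)-th is 19/(19-k).
E[T] = 19/19 + 19/18 + 19/17 + ... + 19/2 + 19/1 = 19·H_{19}.
H_{19} = 3.5477, so E[T] = 67.4071.

67.407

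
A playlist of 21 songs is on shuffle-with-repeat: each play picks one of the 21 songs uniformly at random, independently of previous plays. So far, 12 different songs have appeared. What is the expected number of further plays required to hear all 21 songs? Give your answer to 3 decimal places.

With k distinct songs already seen, the next new one takes an expected 21/(21-k) plays.
Sum over k = 12,...,20: E = 21/9 + 21/8 + 21/7 + ... + 21/2 + 21/1 = 59.4083.

59.408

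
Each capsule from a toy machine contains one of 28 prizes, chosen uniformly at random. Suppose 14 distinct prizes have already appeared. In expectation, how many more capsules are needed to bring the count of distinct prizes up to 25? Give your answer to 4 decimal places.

39.7104

From k distinct to k+1 distinct takes on average 28/(28-k) capsules.
Sum over k = 14,...,24: E = 28/14 + 28/13 + 28/12 + ... + 28/5 + 28/4 = 39.71041.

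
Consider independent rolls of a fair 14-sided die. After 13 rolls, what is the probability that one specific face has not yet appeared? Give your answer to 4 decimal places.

0.3816

On each roll the fixed face fails to appear with probability 13/14.
P(still missing after 13) = (13/14)^13 = 0.38159.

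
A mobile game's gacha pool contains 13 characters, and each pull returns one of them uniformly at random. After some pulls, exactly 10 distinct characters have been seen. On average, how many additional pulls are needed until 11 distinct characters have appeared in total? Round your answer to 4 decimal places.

From k distinct to k+1 distinct takes on average 13/(13-k) pulls.
Only the k = 10 term is needed: E = 13/3 = 4.33333.

4.3333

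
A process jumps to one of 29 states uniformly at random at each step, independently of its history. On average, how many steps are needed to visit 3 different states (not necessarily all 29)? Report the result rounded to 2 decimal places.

3.11

With k distinct states already seen, the next new one arrives after an expected 29/(29-k) steps.
Sum over k = 0,...,2: E = 29/29 + 29/28 + 29/27 = 3.110.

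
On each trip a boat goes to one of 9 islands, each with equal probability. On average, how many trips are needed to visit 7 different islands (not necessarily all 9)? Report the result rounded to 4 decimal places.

Going from k to k+1 distinct takes a geometric number of trips with mean 9/(9-k).
Sum over k = 0,...,6: E = 9/9 + 9/8 + 9/7 + ... + 9/4 + 9/3 = 11.96071.

11.9607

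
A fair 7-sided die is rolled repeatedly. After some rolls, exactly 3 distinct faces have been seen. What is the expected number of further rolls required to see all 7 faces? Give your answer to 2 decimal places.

The wait to go from k to k+1 distinct faces is geometric with mean 7/(7-k).
Sum over k = 3,...,6: E = 7/4 + 7/3 + 7/2 + 7/1 = 14.583.

14.58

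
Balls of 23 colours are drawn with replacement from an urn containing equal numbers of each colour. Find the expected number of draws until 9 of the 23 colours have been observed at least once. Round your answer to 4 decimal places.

With k distinct colours already seen, the next new one arrives after an expected 23/(23-k) draws.
Sum over k = 0,...,8: E = 23/23 + 23/22 + 23/21 + ... + 23/16 + 23/15 = 11.10277.

11.1028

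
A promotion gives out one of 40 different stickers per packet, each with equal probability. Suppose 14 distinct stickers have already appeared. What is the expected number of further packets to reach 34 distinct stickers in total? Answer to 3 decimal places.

With k distinct stickers already seen, the next new one takes an expected 40/(40-k) packets.
Sum over k = 14,...,33: E = 40/26 + 40/25 + 40/24 + ... + 40/8 + 40/7 = 56.1768.

56.177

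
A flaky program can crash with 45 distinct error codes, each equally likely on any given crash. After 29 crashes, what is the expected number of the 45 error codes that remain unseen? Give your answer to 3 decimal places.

23.452

For each error code, P(unseen after 29) = (44/45)^29 = 0.5212.
By linearity of expectation, E[unseen] = 45·(44/45)^29 = 23.4519.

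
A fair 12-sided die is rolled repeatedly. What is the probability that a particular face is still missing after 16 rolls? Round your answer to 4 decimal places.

0.2485

Each roll misses the fixed face with probability (12-1)/12 = 11/12, independently.
P(still missing after 16) = (11/12)^16 = 0.24853.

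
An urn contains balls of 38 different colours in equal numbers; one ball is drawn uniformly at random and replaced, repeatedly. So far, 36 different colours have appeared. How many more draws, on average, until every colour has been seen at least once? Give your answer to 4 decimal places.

The wait to go from k to k+1 distinct colours is geometric with mean 38/(38-k).
Sum over k = 36,...,37: E = 38/2 + 38/1 = 57.00000.

57.0000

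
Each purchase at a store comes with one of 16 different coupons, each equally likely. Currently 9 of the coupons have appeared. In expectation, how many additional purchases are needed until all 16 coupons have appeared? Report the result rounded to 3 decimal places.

The wait to go from k to k+1 distinct coupons is geometric with mean 16/(16-k).
Sum over k = 9,...,15: E = 16/7 + 16/6 + 16/5 + ... + 16/2 + 16/1 = 41.4857.

41.486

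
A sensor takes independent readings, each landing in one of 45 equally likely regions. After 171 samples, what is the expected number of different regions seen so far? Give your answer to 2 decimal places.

For each region, P(seen in 171 samples) = 1 - (44/45)^171 = 0.979.
By linearity of expectation, E[distinct seen] = 45·(1 - (44/45)^171) = 44.036.

44.04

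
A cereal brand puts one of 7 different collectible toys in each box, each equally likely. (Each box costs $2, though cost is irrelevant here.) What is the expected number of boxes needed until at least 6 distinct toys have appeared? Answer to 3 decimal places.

With k distinct toys already seen, the next new one arrives after an expected 7/(7-k) boxes.
Sum over k = 0,...,5: E = 7/7 + 7/6 + 7/5 + 7/4 + 7/3 + 7/2 = 11.1500.

11.150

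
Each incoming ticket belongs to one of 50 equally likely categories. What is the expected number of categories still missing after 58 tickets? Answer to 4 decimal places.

15.4911

For each category, P(unseen after 58) = (49/50)^58 = 0.30982.
By linearity of expectation, E[unseen] = 50·(49/50)^58 = 15.49110.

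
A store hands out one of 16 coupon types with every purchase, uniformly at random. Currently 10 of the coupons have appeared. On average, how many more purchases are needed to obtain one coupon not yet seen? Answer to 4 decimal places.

2.6667

The number of purchases until the next new coupon is geometric with success probability 6/16, so its mean is 16/6.
E = 16/6 = 2.66667.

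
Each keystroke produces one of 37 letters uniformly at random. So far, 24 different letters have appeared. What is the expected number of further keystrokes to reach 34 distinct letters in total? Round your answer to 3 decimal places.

49.832

From k distinct to k+1 distinct takes on average 37/(37-k) keystrokes.
Sum over k = 24,...,33: E = 37/13 + 37/12 + 37/11 + ... + 37/5 + 37/4 = 49.8316.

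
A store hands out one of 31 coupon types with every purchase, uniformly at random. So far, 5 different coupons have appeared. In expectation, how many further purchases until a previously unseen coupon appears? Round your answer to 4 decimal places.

The number of purchases until the next new coupon is geometric with success probability 26/31, so its mean is 31/26.
E = 31/26 = 1.19231.

1.1923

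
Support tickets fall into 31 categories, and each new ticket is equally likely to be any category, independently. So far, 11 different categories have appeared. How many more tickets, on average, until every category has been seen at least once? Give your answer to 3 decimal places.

111.530

The wait to go from k to k+1 distinct categories is geometric with mean 31/(31-k).
Sum over k = 11,...,30: E = 31/20 + 31/19 + 31/18 + ... + 31/2 + 31/1 = 111.5299.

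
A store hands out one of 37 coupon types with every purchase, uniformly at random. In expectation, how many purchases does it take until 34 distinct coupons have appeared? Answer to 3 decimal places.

Going from k to k+1 distinct takes a geometric number of purchases with mean 37/(37-k).
Sum over k = 0,...,33: E = 37/37 + 37/36 + 37/35 + ... + 37/5 + 37/4 = 87.6254.

87.625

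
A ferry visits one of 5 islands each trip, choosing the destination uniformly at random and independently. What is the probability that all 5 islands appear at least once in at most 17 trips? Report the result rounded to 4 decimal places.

By inclusion–exclusion over which islands are missing,
P(all seen) = Σ_{j=0}^{5} (-1)^j C(5,j)((5-j)/5)^17
= 1.00000 - 0.11259 + 0.00169 - 0.00000 + 0.00000 - 0.00000
= 0.88910.

0.8891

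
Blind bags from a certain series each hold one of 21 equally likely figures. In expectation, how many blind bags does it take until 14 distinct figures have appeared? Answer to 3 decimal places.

22.103

Going from k to k+1 distinct takes a geometric number of blind bags with mean 21/(21-k).
Sum over k = 0,...,13: E = 21/21 + 21/20 + 21/19 + ... + 21/9 + 21/8 = 22.1025.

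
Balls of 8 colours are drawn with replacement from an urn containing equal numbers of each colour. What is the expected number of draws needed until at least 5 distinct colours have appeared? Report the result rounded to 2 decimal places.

Going from k to k+1 distinct takes a geometric number of draws with mean 8/(8-k).
Sum over k = 0,...,4: E = 8/8 + 8/7 + 8/6 + 8/5 + 8/4 = 7.076.

7.08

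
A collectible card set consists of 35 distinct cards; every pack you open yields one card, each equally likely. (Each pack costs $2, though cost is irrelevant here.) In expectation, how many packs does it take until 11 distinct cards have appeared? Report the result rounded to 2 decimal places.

With k distinct cards already seen, the next new one arrives after an expected 35/(35-k) packs.
Sum over k = 0,...,10: E = 35/35 + 35/34 + 35/33 + ... + 35/26 + 35/25 = 12.979.

12.98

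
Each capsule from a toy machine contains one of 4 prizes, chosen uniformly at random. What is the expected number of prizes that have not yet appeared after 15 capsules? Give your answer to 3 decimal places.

0.053

For each prize, P(unseen after 15) = (3/4)^15 = 0.0134.
By linearity of expectation, E[unseen] = 4·(3/4)^15 = 0.0535.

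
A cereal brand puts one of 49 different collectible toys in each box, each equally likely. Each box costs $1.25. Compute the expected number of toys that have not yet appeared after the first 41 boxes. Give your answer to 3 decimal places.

21.040

For each toy, P(unseen after 41) = (48/49)^41 = 0.4294.
By linearity of expectation, E[unseen] = 49·(48/49)^41 = 21.0401.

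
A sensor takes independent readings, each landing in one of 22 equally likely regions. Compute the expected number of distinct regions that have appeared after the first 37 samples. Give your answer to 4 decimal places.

18.0654

For each region, P(seen in 37 samples) = 1 - (21/22)^37 = 0.82116.
By linearity of expectation, E[distinct seen] = 22·(1 - (21/22)^37) = 18.06543.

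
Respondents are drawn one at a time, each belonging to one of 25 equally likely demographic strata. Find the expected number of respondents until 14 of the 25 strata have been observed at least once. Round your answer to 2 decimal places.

19.90

Going from k to k+1 distinct takes a geometric number of respondents with mean 25/(25-k).
Sum over k = 0,...,13: E = 25/25 + 25/24 + 25/23 + ... + 25/13 + 25/12 = 19.902.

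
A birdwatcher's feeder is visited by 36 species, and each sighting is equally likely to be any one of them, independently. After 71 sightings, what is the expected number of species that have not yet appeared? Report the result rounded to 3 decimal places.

4.871

For each species, P(unseen after 71) = (35/36)^71 = 0.1353.
By linearity of expectation, E[unseen] = 36·(35/36)^71 = 4.8714.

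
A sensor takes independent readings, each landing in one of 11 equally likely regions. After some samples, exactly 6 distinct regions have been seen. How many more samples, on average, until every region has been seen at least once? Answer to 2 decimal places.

With k distinct regions already seen, the next new one takes an expected 11/(11-k) samples.
Sum over k = 6,...,10: E = 11/5 + 11/4 + 11/3 + 11/2 + 11/1 = 25.117.

25.12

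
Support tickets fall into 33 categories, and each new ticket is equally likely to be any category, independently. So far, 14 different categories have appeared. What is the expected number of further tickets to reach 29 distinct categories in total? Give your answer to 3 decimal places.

48.325

With k distinct categories already seen, the next new one takes an expected 33/(33-k) tickets.
Sum over k = 14,...,28: E = 33/19 + 33/18 + 33/17 + ... + 33/6 + 33/5 = 48.3254.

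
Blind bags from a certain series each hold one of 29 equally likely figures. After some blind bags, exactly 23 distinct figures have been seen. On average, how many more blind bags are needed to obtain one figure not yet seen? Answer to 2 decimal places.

4.83

Each blind bag yields a new figure with probability (29-23)/29 = 6/29, so the wait is geometric with mean 29/6.
E = 29/6 = 4.833.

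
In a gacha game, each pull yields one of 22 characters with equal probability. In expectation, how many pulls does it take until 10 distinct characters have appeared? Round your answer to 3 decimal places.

12.927

Going from k to k+1 distinct takes a geometric number of pulls with mean 22/(22-k).
Sum over k = 0,...,9: E = 22/22 + 22/21 + 22/20 + ... + 22/14 + 22/13 = 12.9273.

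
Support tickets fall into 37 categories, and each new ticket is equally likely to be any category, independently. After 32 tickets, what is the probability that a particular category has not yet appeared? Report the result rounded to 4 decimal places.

0.4161

Each ticket misses the fixed category with probability (37-1)/37 = 36/37, independently.
P(still missing after 32) = (36/37)^32 = 0.41613.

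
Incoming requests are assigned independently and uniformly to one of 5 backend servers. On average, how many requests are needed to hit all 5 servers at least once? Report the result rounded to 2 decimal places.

After k distinct servers have appeared, the next request gives a new one with probability (5-k)/5, so the expected wait for the (k+1)-th is 5/(5-k).
E[T] = 5/5 + 5/4 + 5/3 + 5/2 + 5/1 = 5·H_{5}.
H_{5} = 2.283, so E[T] = 11.417.

11.42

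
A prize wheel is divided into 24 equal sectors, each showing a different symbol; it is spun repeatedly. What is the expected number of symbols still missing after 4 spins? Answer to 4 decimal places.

For each symbol, P(unseen after 4) = (23/24)^4 = 0.84346.
By linearity of expectation, E[unseen] = 24·(23/24)^4 = 20.24313.

20.2431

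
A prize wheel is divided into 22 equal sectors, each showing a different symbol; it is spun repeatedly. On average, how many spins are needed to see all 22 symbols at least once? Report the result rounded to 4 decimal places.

Split into phases: going from k distinct to k+1 distinct takes on average 22/(22-k) spins.
E[T] = 22/22 + 22/21 + 22/20 + ... + 22/2 + 22/1 = 22·H_{22}.
H_{22} = 3.69081, so E[T] = 81.19789.

81.1979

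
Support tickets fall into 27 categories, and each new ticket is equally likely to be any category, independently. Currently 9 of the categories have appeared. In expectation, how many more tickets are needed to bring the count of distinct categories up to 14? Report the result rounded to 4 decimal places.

8.5043

With k distinct categories already seen, the next new one takes an expected 27/(27-k) tickets.
Sum over k = 9,...,13: E = 27/18 + 27/17 + 27/16 + 27/15 + 27/14 = 8.50431.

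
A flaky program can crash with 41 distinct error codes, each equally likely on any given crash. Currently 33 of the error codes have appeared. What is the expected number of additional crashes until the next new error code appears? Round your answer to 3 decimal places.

The number of crashes until the next new error code is geometric with success probability 8/41, so its mean is 41/8.
E = 41/8 = 5.1250.

5.125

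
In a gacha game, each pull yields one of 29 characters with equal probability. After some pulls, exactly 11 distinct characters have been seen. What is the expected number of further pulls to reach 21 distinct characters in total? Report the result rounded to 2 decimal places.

From k distinct to k+1 distinct takes on average 29/(29-k) pulls.
Sum over k = 11,...,20: E = 29/18 + 29/17 + 29/16 + ... + 29/10 + 29/9 = 22.540.

22.54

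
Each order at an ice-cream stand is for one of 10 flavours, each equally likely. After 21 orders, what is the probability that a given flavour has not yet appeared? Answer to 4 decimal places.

0.1094

Each order misses the fixed flavour with probability (10-1)/10 = 9/10, independently.
P(still missing after 21) = (9/10)^21 = 0.10942.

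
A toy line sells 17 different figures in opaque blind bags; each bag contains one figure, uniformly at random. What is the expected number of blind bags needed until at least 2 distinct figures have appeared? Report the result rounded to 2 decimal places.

Going from k to k+1 distinct takes a geometric number of blind bags with mean 17/(17-k).
Sum over k = 0,...,1: E = 17/17 + 17/16 = 2.063.

2.06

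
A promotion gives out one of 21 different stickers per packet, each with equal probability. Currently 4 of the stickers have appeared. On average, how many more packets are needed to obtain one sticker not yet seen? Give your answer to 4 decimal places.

1.2353

The number of packets until the next new sticker is geometric with success probability 17/21, so its mean is 21/17.
E = 21/17 = 1.23529.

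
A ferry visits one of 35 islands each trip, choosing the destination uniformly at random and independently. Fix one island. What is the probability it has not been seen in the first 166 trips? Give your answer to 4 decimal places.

On each trip the fixed island fails to appear with probability 34/35.
P(still missing after 166) = (34/35)^166 = 0.00813.

0.0081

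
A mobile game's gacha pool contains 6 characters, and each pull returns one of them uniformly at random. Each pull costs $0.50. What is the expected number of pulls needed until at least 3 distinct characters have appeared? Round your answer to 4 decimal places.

3.7000

Going from k to k+1 distinct takes a geometric number of pulls with mean 6/(6-k).
Sum over k = 0,...,2: E = 6/6 + 6/5 + 6/4 = 3.70000.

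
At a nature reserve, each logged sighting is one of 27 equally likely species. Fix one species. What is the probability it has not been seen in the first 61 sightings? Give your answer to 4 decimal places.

0.1000

Each sighting misses the fixed species with probability (27-1)/27 = 26/27, independently.
P(still missing after 61) = (26/27)^61 = 0.10004.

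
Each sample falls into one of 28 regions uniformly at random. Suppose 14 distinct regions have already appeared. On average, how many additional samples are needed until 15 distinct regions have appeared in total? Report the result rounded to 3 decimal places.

2.000

The wait to go from k to k+1 distinct regions is geometric with mean 28/(28-k).
Only the k = 14 term is needed: E = 28/14 = 2.0000.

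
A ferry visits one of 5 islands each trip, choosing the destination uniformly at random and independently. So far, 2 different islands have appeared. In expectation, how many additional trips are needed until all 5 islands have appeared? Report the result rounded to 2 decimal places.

The wait to go from k to k+1 distinct islands is geometric with mean 5/(5-k).
Sum over k = 2,...,4: E = 5/3 + 5/2 + 5/1 = 9.167.

9.17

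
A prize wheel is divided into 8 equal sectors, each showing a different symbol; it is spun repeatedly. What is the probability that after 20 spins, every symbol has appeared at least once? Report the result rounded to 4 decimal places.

0.5306

Let A_i be the event that symbol i is missing after 20 spins. By inclusion–exclusion on the A_i,
P(all seen) = Σ_{j=0}^{8} (-1)^j C(8,j)((8-j)/8)^20
= 1.00000 - 0.55367 + 0.08879 - 0.00463 + 0.00007 - 0.00000 + 0.00000 - 0.00000 + 0.00000
= 0.53056.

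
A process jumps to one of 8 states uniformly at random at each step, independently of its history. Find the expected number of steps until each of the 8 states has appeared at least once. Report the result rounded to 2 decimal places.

21.74

The wait to go from k to k+1 distinct states is geometric with mean 8/(8-k).
E[T] = 8/8 + 8/7 + 8/6 + ... + 8/2 + 8/1 = 8·H_{8}.
H_{8} = 2.718, so E[T] = 21.743.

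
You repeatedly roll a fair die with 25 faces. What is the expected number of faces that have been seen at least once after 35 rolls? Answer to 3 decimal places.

19.010

For each face, P(seen in 35 rolls) = 1 - (24/25)^35 = 0.7604.
By linearity of expectation, E[distinct seen] = 25·(1 - (24/25)^35) = 19.0099.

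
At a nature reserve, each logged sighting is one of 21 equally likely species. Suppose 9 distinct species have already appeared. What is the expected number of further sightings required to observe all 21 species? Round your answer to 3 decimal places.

From k distinct to k+1 distinct takes on average 21/(21-k) sightings.
Sum over k = 9,...,20: E = 21/12 + 21/11 + 21/10 + ... + 21/2 + 21/1 = 65.1674.

65.167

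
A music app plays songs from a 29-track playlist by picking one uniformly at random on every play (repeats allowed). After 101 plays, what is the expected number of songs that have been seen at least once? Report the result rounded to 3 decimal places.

For each song, P(seen in 101 plays) = 1 - (28/29)^101 = 0.9711.
By linearity of expectation, E[distinct seen] = 29·(1 - (28/29)^101) = 28.1622.

28.162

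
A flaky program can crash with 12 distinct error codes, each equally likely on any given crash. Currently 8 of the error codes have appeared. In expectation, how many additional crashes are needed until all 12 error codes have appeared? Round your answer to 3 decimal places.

From k distinct to k+1 distinct takes on average 12/(12-k) crashes.
Sum over k = 8,...,11: E = 12/4 + 12/3 + 12/2 + 12/1 = 25.0000.

25.000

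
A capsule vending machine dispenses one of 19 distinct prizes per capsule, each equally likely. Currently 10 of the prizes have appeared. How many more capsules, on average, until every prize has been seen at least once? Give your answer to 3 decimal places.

From k distinct to k+1 distinct takes on average 19/(19-k) capsules.
Sum over k = 10,...,18: E = 19/9 + 19/8 + 19/7 + ... + 19/2 + 19/1 = 53.7504.

53.750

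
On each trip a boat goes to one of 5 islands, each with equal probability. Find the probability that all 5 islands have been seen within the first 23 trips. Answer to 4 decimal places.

0.9706

By inclusion–exclusion over which islands are missing,
P(all seen) = Σ_{j=0}^{5} (-1)^j C(5,j)((5-j)/5)^23
= 1.00000 - 0.02951 + 0.00008 - 0.00000 + 0.00000 - 0.00000
= 0.97056.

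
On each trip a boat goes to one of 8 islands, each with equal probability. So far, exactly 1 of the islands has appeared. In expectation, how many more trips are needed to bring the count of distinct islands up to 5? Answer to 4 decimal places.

From k distinct to k+1 distinct takes on average 8/(8-k) trips.
Sum over k = 1,...,4: E = 8/7 + 8/6 + 8/5 + 8/4 = 6.07619.

6.0762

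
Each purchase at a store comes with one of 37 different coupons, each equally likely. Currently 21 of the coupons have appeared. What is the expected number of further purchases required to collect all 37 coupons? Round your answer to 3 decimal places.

With k distinct coupons already seen, the next new one takes an expected 37/(37-k) purchases.
Sum over k = 21,...,36: E = 37/16 + 37/15 + 37/14 + ... + 37/2 + 37/1 = 125.0870.

125.087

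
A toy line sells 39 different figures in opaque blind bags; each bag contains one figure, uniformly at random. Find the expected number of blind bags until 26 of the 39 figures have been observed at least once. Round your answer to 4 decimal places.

41.8630

Going from k to k+1 distinct takes a geometric number of blind bags with mean 39/(39-k).
Sum over k = 0,...,25: E = 39/39 + 39/38 + 39/37 + ... + 39/15 + 39/14 = 41.86296.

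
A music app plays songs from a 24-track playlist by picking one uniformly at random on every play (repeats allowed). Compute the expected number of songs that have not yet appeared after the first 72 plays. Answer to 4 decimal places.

1.1205

For each song, P(unseen after 72) = (23/24)^72 = 0.04669.
By linearity of expectation, E[unseen] = 24·(23/24)^72 = 1.12048.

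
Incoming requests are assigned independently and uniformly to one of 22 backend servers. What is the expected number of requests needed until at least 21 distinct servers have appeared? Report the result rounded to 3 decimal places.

With k distinct servers already seen, the next new one arrives after an expected 22/(22-k) requests.
Sum over k = 0,...,20: E = 22/22 + 22/21 + 22/20 + ... + 22/3 + 22/2 = 59.1979.

59.198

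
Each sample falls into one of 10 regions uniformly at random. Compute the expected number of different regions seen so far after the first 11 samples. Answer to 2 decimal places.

6.86

For each region, P(seen in 11 samples) = 1 - (9/10)^11 = 0.686.
By linearity of expectation, E[distinct seen] = 10·(1 - (9/10)^11) = 6.862.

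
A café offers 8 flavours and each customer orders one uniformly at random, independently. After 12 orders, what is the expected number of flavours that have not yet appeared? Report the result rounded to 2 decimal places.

1.61

For each flavour, P(unseen after 12) = (7/8)^12 = 0.201.
By linearity of expectation, E[unseen] = 8·(7/8)^12 = 1.611.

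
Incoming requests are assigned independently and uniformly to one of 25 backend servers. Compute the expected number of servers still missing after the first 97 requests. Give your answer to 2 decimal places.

For each server, P(unseen after 97) = (24/25)^97 = 0.019.
By linearity of expectation, E[unseen] = 25·(24/25)^97 = 0.477.

0.48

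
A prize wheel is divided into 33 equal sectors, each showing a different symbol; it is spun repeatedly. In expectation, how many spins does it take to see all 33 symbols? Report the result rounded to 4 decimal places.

134.9303

After k distinct symbols have appeared, the next spin gives a new one with probability (33-k)/33, so the expected wait for the (k+1)-th is 33/(33-k).
E[T] = 33/33 + 33/32 + 33/31 + ... + 33/2 + 33/1 = 33·H_{33}.
H_{33} = 4.08880, so E[T] = 134.93034.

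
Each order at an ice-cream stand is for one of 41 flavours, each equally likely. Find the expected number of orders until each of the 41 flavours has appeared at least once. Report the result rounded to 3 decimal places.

176.420

Split into phases: going from k distinct to k+1 distinct takes on average 41/(41-k) orders.
E[T] = 41/41 + 41/40 + 41/39 + ... + 41/2 + 41/1 = 41·H_{41}.
H_{41} = 4.3029, so E[T] = 176.4203.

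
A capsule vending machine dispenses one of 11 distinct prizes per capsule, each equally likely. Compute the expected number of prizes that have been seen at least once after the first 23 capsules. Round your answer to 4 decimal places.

For each prize, P(seen in 23 capsules) = 1 - (10/11)^23 = 0.88832.
By linearity of expectation, E[distinct seen] = 11·(1 - (10/11)^23) = 9.77154.

9.7715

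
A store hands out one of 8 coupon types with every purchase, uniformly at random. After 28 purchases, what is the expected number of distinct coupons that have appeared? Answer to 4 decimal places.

7.8098

For each coupon, P(seen in 28 purchases) = 1 - (7/8)^28 = 0.97622.
By linearity of expectation, E[distinct seen] = 8·(1 - (7/8)^28) = 7.80975.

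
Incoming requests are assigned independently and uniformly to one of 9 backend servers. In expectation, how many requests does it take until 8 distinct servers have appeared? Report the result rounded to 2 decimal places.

16.46

With k distinct servers already seen, the next new one arrives after an expected 9/(9-k) requests.
Sum over k = 0,...,7: E = 9/9 + 9/8 + 9/7 + ... + 9/3 + 9/2 = 16.461.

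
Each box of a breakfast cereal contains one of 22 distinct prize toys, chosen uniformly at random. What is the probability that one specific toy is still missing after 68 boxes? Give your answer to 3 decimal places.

Each box misses the fixed toy with probability (22-1)/22 = 21/22, independently.
P(still missing after 68) = (21/22)^68 = 0.0423.

0.042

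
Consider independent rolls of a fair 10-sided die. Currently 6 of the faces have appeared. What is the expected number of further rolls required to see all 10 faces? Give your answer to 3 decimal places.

20.833

The wait to go from k to k+1 distinct faces is geometric with mean 10/(10-k).
Sum over k = 6,...,9: E = 10/4 + 10/3 + 10/2 + 10/1 = 20.8333.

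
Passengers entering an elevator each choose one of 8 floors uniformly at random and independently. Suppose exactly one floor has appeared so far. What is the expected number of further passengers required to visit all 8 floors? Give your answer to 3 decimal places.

With k distinct floors already seen, the next new one takes an expected 8/(8-k) passengers.
Sum over k = 1,...,7: E = 8/7 + 8/6 + 8/5 + ... + 8/2 + 8/1 = 20.7429.

20.743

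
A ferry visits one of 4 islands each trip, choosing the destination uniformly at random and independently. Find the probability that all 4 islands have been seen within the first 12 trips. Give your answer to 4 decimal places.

0.8748

Let A_i be the event that island i is missing after 12 trips. By inclusion–exclusion on the A_i,
P(all seen) = Σ_{j=0}^{4} (-1)^j C(4,j)((4-j)/4)^12
= 1.00000 - 0.12671 + 0.00146 - 0.00000 + 0.00000
= 0.87476.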